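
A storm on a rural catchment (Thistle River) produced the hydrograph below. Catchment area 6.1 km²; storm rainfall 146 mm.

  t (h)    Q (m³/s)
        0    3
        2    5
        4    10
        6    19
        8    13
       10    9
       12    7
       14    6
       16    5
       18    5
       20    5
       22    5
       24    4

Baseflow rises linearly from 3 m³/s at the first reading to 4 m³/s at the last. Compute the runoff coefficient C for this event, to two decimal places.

C ≈ 0.41

ΣQ_DR = 50.50 m³/s; V = ΣQ_DR·Δt = 3.636 × 10^5 m³.
Runoff depth d = V / A = 59.61 mm.
C = d / P = 59.61 / 146 = 0.41.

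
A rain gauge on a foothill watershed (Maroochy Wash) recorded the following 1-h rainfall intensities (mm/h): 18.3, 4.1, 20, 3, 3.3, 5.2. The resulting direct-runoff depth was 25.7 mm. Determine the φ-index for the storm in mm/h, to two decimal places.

Only the 2 blocks with intensity above φ contribute runoff: 18.3, 20 mm/h.
Σ(I−φ)·Δt = d  ⇒  (18.3+20 − 2φ)·1 = 25.7
φ = (38.30 − 25.7/1) / 2 = 6.30 mm/h.

φ ≈ 6.30 mm/h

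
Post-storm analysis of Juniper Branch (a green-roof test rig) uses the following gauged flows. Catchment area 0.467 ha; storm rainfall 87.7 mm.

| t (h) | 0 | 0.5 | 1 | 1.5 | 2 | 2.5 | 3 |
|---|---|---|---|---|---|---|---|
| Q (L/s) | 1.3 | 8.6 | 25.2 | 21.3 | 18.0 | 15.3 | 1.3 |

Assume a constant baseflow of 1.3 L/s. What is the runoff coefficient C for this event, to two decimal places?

ΣQ_DR = 81.90 L/s; V = ΣQ_DR·Δt = 1.474 × 10^5 L.
Runoff depth d = V / A = 31.57 mm.
C = d / P = 31.57 / 87.7 = 0.36.

C ≈ 0.36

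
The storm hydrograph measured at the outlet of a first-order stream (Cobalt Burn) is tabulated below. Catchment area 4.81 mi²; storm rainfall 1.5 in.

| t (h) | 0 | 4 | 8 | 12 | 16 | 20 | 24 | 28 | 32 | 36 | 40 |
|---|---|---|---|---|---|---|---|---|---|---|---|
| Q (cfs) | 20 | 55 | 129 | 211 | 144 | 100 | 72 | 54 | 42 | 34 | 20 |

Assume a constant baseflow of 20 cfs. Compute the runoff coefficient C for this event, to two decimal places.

C ≈ 0.57

ΣQ_DR = 661.0 cfs; V = ΣQ_DR·Δt = 9.518 × 10^6 ft³.
Runoff depth d = V / A = 0.8518 in.
C = d / P = 0.8518 / 1.5 = 0.57.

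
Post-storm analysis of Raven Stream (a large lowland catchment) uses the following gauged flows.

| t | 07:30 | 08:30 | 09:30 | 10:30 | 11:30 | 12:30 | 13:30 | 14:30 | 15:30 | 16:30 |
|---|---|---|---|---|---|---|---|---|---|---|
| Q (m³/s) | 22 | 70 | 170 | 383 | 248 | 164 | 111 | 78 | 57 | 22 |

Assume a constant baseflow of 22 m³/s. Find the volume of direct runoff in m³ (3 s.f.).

V ≈ 3.98 × 10^6 m³

Direct-runoff ordinates (Q − Q_b): 0.0, 48.0, 148.0, 361.0, 226.0, 142.0, 89.0, 56.0, 35.0, 0.0 m³/s.
ΣQ_DR = 1105 m³/s.
With Δt = 1 h = 3600 s, V = ΣQ_DR · Δt = 1105 × 3600 = 3.98 × 10^6 m³.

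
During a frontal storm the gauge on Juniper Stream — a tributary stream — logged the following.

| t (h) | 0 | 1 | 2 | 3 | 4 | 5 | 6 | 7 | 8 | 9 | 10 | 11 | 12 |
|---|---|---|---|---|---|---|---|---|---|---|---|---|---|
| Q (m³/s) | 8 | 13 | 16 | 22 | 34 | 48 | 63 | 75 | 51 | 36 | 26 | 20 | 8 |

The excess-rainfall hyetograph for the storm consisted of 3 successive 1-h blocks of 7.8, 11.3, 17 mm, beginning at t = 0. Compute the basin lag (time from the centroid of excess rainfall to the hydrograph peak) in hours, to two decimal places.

t_L ≈ 5.25 h

Centroid of excess rainfall: t_c = Σ P_i·t̄_i / ΣP_i = 1.7548 h (block centres at 0.5, 1.5, 2.5 h).
Hydrograph peak occurs at t = 7 h, so basin lag t_L = 7 − 1.7548 = 5.25 h.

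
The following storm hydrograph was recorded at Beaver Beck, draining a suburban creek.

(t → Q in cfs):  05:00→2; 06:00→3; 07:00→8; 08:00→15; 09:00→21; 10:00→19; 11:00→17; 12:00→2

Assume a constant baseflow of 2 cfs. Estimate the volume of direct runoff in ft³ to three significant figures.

V ≈ 2.56 × 10^5 ft³

Direct-runoff ordinates (Q − Q_b): 0.0, 1.0, 6.0, 13.0, 19.0, 17.0, 15.0, 0.0 cfs.
ΣQ_DR = 71.00 cfs.
With Δt = 1 h = 3600 s, V = ΣQ_DR · Δt = 71.00 × 3600 = 2.56 × 10^5 ft³.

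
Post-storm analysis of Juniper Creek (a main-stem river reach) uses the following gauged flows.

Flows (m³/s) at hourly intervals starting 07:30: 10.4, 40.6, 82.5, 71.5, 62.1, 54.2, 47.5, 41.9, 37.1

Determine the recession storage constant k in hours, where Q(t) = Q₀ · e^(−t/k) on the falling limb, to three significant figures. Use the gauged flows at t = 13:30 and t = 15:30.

On the falling limb, Q drops from 47.5 to 37.1 m³/s between t = 13:30 and t = 15:30 (Δt = 2 h).
k = −Δt / ln(Q₂/Q₁) = −2 / ln(37.1/47.5) = 8.09 h.

k ≈ 8.09 h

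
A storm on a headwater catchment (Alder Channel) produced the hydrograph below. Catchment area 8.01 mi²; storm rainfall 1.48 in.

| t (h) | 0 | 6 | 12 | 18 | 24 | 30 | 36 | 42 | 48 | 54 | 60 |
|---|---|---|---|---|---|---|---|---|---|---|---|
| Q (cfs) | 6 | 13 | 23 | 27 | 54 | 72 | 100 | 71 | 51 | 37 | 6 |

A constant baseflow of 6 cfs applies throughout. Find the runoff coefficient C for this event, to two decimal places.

C ≈ 0.31

ΣQ_DR = 394.0 cfs; V = ΣQ_DR·Δt = 8.510 × 10^6 ft³.
Runoff depth d = V / A = 0.4573 in.
C = d / P = 0.4573 / 1.48 = 0.31.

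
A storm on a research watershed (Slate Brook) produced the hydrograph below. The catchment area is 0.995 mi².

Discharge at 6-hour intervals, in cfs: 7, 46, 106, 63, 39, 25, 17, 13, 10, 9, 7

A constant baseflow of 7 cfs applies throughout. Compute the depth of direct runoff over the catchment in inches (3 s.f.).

d ≈ 2.48 in

Direct runoff: 0.0, 39.0, 99.0, 56.0, 32.0, 18.0, 10.0, 6.0, 3.0, 2.0, 0.0 cfs; ΣQ_DR = 265.0 cfs.
V = ΣQ_DR · Δt = 265.0 × 21600 s = 5.724 × 10^6 ft³.
Over A = 0.995 mi², depth = V / A = 2.48 in.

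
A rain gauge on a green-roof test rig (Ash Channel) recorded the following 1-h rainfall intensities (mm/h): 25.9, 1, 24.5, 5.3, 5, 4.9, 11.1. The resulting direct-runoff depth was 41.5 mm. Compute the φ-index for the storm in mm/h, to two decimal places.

Only the 3 blocks with intensity above φ contribute runoff: 25.9, 24.5, 11.1 mm/h.
Σ(I−φ)·Δt = d  ⇒  (25.9+24.5+11.1 − 3φ)·1 = 41.5
φ = (61.50 − 41.5/1) / 3 = 6.67 mm/h.

φ ≈ 6.67 mm/h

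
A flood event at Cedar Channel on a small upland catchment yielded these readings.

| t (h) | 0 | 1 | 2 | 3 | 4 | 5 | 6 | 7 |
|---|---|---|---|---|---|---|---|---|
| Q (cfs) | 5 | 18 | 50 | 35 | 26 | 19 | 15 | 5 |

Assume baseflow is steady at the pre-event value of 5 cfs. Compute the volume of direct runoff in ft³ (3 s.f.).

Direct-runoff ordinates (Q − Q_b): 0.0, 13.0, 45.0, 30.0, 21.0, 14.0, 10.0, 0.0 cfs.
ΣQ_DR = 133.0 cfs.
With Δt = 1 h = 3600 s, V = ΣQ_DR · Δt = 133.0 × 3600 = 4.79 × 10^5 ft³.

V ≈ 4.79 × 10^5 ft³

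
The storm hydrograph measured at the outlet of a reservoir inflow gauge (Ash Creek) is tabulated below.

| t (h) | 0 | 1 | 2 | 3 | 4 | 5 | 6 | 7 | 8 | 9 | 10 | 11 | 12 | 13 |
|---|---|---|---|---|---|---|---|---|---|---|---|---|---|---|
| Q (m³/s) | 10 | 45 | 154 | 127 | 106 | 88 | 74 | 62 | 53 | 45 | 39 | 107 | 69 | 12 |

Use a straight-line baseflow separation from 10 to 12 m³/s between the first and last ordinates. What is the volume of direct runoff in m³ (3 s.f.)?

V ≈ 3.01 × 10^6 m³

Direct-runoff ordinates (Q − Q_b): 0.00, 34.85, 143.69, 116.54, 95.38, 77.23, 63.08, 50.92, 41.77, 33.62, 27.46, 95.31, 57.15, 0.00 m³/s.
ΣQ_DR = 837.0 m³/s.
With Δt = 1 h = 3600 s, V = ΣQ_DR · Δt = 837.0 × 3600 = 3.01 × 10^6 m³.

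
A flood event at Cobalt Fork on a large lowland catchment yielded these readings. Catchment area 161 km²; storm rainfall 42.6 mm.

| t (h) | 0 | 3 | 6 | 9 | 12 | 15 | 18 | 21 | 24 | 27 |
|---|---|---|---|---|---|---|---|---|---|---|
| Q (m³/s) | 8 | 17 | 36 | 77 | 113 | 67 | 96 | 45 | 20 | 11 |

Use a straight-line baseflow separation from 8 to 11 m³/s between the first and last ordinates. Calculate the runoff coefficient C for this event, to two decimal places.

ΣQ_DR = 395.0 m³/s; V = ΣQ_DR·Δt = 4.266 × 10^6 m³.
Runoff depth d = V / A = 26.50 mm.
C = d / P = 26.50 / 42.6 = 0.62.

C ≈ 0.62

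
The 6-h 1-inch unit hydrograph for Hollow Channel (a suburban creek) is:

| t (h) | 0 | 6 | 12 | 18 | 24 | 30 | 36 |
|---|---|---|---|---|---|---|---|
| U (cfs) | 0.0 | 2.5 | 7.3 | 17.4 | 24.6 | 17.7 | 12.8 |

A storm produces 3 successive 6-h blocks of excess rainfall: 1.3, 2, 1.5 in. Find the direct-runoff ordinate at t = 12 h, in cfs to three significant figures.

Q ≈ 14.5 cfs

By discrete convolution, Q_j = Σ (P_i / 1 in) · U_{j−i}.
At t = 12 h (j=2): Q = (1.3/1)·7.3 + (2/1)·2.5 + (1.5/1)·0.0 = 14.5 cfs.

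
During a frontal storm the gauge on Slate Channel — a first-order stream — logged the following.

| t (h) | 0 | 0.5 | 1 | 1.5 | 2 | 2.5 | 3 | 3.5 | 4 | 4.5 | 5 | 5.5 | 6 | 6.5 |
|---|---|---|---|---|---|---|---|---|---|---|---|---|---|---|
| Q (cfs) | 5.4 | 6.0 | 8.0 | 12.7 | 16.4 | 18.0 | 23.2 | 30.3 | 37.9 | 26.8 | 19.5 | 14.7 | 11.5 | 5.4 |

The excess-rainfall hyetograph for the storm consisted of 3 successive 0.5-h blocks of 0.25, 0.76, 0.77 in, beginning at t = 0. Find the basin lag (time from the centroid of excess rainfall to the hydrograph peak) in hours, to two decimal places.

Centroid of excess rainfall: t_c = Σ P_i·t̄_i / ΣP_i = 0.8961 h (block centres at 0.25, 0.75, 1.25 h).
Hydrograph peak occurs at t = 4 h, so basin lag t_L = 4 − 0.8961 = 3.10 h.

t_L ≈ 3.10 h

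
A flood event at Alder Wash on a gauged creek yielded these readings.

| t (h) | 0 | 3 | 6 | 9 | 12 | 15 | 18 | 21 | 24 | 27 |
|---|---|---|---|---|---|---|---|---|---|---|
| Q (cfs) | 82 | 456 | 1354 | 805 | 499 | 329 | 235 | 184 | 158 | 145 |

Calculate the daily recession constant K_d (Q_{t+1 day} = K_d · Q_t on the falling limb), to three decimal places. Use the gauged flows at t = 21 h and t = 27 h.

Between t = 21 h and t = 27 h the flow falls from 184 to 145 cfs over 2×3 h = 6 h.
Per-interval ratio K = (145/184)^(1/2) = 0.8877; K_d = K^(24/3) = 0.386.

K_d ≈ 0.386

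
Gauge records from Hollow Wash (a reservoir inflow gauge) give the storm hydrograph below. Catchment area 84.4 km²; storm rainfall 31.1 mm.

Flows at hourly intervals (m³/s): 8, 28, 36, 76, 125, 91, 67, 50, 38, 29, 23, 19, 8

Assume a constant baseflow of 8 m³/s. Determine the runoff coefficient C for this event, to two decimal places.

ΣQ_DR = 494.0 m³/s; V = ΣQ_DR·Δt = 1.778 × 10^6 m³.
Runoff depth d = V / A = 21.07 mm.
C = d / P = 21.07 / 31.1 = 0.68.

C ≈ 0.68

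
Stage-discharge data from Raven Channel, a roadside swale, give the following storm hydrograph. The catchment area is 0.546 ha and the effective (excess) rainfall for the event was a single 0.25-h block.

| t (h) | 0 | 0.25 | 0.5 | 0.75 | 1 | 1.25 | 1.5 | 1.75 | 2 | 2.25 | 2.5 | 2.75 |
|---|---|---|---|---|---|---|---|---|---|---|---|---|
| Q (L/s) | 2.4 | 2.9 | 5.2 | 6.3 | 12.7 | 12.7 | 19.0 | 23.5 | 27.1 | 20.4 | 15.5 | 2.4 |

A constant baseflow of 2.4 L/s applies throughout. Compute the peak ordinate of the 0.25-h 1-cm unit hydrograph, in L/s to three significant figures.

U_p ≈ 12.4 L/s

Direct runoff: 0.0, 0.5, 2.8, 3.9, 10.3, 10.3, 16.6, 21.1, 24.7, 18.0, 13.1, 0.0 L/s; ΣQ_DR = 121.3 L/s, peak = 24.7 L/s.
Runoff depth d = ΣQ_DR·Δt / A = 121.3 × 900 / (0.546 ha) = 19.99 mm.
The 1-cm UH is the DRH scaled by (10 mm)/d, so U_p = 24.7 × 10/19.99 = 12.4 L/s.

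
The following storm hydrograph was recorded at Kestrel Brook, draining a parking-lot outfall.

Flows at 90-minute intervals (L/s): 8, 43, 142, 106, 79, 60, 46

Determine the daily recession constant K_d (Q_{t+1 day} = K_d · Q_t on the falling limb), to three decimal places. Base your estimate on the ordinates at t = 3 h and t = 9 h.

Between t = 3 h and t = 9 h the flow falls from 142 to 46 L/s over 4×1.5 h = 6 h.
Per-interval ratio K = (46/142)^(1/4) = 0.7544; K_d = K^(24/1.5) = 0.011.

K_d ≈ 0.011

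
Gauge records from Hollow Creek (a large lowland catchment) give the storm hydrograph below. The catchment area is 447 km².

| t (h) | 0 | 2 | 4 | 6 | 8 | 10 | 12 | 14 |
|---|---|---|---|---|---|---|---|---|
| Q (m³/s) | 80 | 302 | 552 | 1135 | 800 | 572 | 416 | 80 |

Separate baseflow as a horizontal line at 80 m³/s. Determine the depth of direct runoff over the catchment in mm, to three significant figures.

Direct runoff: 0.0, 222.0, 472.0, 1055.0, 720.0, 492.0, 336.0, 0.0 m³/s; ΣQ_DR = 3297 m³/s.
V = ΣQ_DR · Δt = 3297 × 7200 s = 2.374 × 10^7 m³.
Over A = 447 km², depth = V / A = 53.1 mm.

d ≈ 53.1 mm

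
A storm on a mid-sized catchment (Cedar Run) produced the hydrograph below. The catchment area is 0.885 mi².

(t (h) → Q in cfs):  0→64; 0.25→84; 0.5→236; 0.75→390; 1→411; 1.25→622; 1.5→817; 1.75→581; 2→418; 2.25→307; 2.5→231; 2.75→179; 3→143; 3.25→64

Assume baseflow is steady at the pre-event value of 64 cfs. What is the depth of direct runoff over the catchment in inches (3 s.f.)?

Direct runoff: 0.0, 20.0, 172.0, 326.0, 347.0, 558.0, 753.0, 517.0, 354.0, 243.0, 167.0, 115.0, 79.0, 0.0 cfs; ΣQ_DR = 3651 cfs.
V = ΣQ_DR · Δt = 3651 × 900 s = 3.286 × 10^6 ft³.
Over A = 0.885 mi², depth = V / A = 1.60 in.

d ≈ 1.60 in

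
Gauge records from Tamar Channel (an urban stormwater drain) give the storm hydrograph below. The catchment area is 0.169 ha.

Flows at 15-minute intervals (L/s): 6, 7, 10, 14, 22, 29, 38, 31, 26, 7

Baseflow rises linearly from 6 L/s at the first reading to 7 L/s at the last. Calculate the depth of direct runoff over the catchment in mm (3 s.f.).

Direct runoff: 0.00, 0.89, 3.78, 7.67, 15.56, 22.44, 31.33, 24.22, 19.11, 0.00 L/s; ΣQ_DR = 125.0 L/s.
V = ΣQ_DR · Δt = 125.0 × 900 s = 1.125 × 10^5 L.
Over A = 0.169 ha, depth = V / A = 66.6 mm.

d ≈ 66.6 mm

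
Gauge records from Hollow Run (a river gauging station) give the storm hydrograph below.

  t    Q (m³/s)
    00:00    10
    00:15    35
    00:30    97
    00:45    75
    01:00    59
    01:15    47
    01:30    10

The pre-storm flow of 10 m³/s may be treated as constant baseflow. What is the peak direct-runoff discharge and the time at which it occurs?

Subtracting baseflow gives direct-runoff ordinates: 0.0, 25.0, 87.0, 65.0, 49.0, 37.0, 0.0 m³/s.
The maximum is 87.0 m³/s, occurring at the reading for t = 00:30.

Q_p = 87.0 m³/s at t = 00:30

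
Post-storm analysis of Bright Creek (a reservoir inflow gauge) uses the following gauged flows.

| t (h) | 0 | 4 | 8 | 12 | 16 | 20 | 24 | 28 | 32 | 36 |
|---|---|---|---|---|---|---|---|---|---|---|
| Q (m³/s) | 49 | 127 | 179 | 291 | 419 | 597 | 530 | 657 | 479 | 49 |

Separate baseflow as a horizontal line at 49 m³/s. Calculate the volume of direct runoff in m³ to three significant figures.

Direct-runoff ordinates (Q − Q_b): 0.0, 78.0, 130.0, 242.0, 370.0, 548.0, 481.0, 608.0, 430.0, 0.0 m³/s.
ΣQ_DR = 2887 m³/s.
With Δt = 4 h = 14400 s, V = ΣQ_DR · Δt = 2887 × 14400 = 4.16 × 10^7 m³.

V ≈ 4.16 × 10^7 m³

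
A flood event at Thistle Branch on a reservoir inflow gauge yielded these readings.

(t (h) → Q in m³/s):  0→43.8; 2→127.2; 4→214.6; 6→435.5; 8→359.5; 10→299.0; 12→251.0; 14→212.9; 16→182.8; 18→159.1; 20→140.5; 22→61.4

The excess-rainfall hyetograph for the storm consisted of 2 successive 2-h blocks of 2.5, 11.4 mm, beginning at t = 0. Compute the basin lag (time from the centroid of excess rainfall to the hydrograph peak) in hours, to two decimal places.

t_L ≈ 3.36 h

Centroid of excess rainfall: t_c = Σ P_i·t̄_i / ΣP_i = 2.6403 h (block centres at 1, 3 h).
Hydrograph peak occurs at t = 6 h, so basin lag t_L = 6 − 2.6403 = 3.36 h.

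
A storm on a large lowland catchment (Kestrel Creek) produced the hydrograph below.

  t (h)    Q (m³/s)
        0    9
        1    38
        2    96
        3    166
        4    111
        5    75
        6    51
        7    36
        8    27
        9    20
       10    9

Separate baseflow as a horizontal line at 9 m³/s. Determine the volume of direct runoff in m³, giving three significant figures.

V ≈ 1.94 × 10^6 m³

Direct-runoff ordinates (Q − Q_b): 0.0, 29.0, 87.0, 157.0, 102.0, 66.0, 42.0, 27.0, 18.0, 11.0, 0.0 m³/s.
ΣQ_DR = 539.0 m³/s.
With Δt = 1 h = 3600 s, V = ΣQ_DR · Δt = 539.0 × 3600 = 1.94 × 10^6 m³.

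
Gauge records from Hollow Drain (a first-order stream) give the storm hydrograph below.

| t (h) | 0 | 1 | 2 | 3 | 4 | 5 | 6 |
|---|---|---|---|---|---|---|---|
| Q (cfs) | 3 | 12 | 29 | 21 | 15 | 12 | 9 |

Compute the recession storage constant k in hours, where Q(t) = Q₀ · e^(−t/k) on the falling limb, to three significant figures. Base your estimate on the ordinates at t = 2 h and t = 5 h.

On the falling limb, Q drops from 29 to 12 cfs between t = 2 h and t = 5 h (Δt = 3 h).
k = −Δt / ln(Q₂/Q₁) = −3 / ln(12/29) = 3.40 h.

k ≈ 3.40 h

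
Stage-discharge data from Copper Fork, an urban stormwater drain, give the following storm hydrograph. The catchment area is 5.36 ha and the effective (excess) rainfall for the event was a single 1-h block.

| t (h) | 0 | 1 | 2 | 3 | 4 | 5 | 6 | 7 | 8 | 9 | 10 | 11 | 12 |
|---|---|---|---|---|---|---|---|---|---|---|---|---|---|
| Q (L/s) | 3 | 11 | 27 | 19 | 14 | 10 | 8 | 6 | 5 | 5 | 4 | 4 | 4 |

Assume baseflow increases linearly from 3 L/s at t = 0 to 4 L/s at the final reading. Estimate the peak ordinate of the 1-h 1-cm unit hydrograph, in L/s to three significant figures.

U_p ≈ 47.6 L/s

Direct runoff: 0.00, 7.92, 23.83, 15.75, 10.67, 6.58, 4.50, 2.42, 1.33, 1.25, 0.17, 0.08, 0.00 L/s; ΣQ_DR = 74.50 L/s, peak = 23.83 L/s.
Runoff depth d = ΣQ_DR·Δt / A = 74.50 × 3600 / (5.36 ha) = 5.004 mm.
The 1-cm UH is the DRH scaled by (10 mm)/d, so U_p = 23.83 × 10/5.004 = 47.6 L/s.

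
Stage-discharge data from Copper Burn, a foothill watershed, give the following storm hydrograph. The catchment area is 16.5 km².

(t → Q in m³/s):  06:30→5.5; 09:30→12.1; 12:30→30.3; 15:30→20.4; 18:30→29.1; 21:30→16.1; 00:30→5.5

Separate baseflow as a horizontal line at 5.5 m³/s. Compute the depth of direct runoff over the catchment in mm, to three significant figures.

d ≈ 52.7 mm

Direct runoff: 0.0, 6.6, 24.8, 14.9, 23.6, 10.6, 0.0 m³/s; ΣQ_DR = 80.50 m³/s.
V = ΣQ_DR · Δt = 80.50 × 10800 s = 8.694 × 10^5 m³.
Over A = 16.5 km², depth = V / A = 52.7 mm.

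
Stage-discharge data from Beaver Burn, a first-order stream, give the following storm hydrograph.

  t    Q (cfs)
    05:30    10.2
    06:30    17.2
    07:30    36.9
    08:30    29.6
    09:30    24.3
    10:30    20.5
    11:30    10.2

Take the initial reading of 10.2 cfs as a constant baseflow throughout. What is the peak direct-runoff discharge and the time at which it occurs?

Q_p = 26.7 cfs at t = 07:30

Subtracting baseflow gives direct-runoff ordinates: 0.0, 7.0, 26.7, 19.4, 14.1, 10.3, 0.0 cfs.
The maximum is 26.7 cfs, occurring at the reading for t = 07:30.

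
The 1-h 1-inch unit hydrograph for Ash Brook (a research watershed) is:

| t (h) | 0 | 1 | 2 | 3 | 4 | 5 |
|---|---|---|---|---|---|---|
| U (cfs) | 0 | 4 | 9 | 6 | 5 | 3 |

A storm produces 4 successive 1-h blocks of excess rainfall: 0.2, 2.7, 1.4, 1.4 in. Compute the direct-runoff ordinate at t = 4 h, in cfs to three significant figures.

Q ≈ 35.4 cfs

By discrete convolution, Q_j = Σ (P_i / 1 in) · U_{j−i}.
At t = 4 h (j=4): Q = (0.2/1)·5 + (2.7/1)·6 + (1.4/1)·9 + (1.4/1)·4 = 35.4 cfs.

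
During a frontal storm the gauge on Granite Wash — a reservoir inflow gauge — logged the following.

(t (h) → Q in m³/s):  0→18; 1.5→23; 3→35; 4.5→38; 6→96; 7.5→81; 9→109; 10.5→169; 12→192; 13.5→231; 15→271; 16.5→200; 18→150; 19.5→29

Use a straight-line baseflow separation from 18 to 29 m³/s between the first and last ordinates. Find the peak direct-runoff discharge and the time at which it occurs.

Q_p = 244.54 m³/s at t = 15 h

Subtracting baseflow gives direct-runoff ordinates: 0.00, 4.15, 15.31, 17.46, 74.62, 58.77, 85.92, 145.08, 167.23, 205.38, 244.54, 172.69, 121.85, 0.00 m³/s.
The maximum is 244.54 m³/s, occurring at the reading for t = 15 h.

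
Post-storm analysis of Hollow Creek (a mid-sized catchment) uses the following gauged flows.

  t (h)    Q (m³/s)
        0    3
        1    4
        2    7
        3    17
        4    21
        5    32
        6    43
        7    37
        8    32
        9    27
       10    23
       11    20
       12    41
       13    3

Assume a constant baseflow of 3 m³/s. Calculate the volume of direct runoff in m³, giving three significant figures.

Direct-runoff ordinates (Q − Q_b): 0.0, 1.0, 4.0, 14.0, 18.0, 29.0, 40.0, 34.0, 29.0, 24.0, 20.0, 17.0, 38.0, 0.0 m³/s.
ΣQ_DR = 268.0 m³/s.
With Δt = 1 h = 3600 s, V = ΣQ_DR · Δt = 268.0 × 3600 = 9.65 × 10^5 m³.

V ≈ 9.65 × 10^5 m³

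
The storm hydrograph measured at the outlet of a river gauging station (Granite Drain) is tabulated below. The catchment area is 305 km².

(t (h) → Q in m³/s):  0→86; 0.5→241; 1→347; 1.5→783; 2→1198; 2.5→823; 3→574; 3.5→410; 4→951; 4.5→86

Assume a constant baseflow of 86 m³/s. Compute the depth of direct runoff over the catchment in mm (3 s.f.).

Direct runoff: 0.0, 155.0, 261.0, 697.0, 1112.0, 737.0, 488.0, 324.0, 865.0, 0.0 m³/s; ΣQ_DR = 4639 m³/s.
V = ΣQ_DR · Δt = 4639 × 1800 s = 8.350 × 10^6 m³.
Over A = 305 km², depth = V / A = 27.4 mm.

d ≈ 27.4 mm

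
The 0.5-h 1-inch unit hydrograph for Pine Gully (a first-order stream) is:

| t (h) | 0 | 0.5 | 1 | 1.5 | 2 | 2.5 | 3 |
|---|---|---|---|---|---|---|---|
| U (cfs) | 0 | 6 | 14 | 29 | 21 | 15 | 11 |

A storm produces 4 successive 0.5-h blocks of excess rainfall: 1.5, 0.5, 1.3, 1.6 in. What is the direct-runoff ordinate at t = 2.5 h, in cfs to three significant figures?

By discrete convolution, Q_j = Σ (P_i / 1 in) · U_{j−i}.
At t = 2.5 h (j=5): Q = (1.5/1)·15 + (0.5/1)·21 + (1.3/1)·29 + (1.6/1)·14 = 93.1 cfs.

Q ≈ 93.1 cfs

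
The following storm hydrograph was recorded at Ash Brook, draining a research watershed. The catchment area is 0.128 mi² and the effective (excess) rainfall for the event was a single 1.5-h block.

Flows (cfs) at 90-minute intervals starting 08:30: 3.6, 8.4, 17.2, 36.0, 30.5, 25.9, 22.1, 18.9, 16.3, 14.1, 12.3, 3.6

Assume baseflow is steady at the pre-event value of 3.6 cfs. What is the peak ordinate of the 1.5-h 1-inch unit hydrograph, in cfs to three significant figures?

U_p ≈ 10.8 cfs

Direct runoff: 0.0, 4.8, 13.6, 32.4, 26.9, 22.3, 18.5, 15.3, 12.7, 10.5, 8.7, 0.0 cfs; ΣQ_DR = 165.7 cfs, peak = 32.4 cfs.
Runoff depth d = ΣQ_DR·Δt / A = 165.7 × 5400 / (0.128 mi²) = 3.009 in.
The 1-inch UH is the DRH scaled by (1 in)/d, so U_p = 32.4 × 1/3.009 = 10.8 cfs.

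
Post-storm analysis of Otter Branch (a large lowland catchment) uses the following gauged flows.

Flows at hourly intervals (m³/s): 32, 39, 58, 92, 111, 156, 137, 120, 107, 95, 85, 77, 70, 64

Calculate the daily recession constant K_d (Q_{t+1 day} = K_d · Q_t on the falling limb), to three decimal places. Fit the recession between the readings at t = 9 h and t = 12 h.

Between t = 9 h and t = 12 h the flow falls from 95 to 70 m³/s over 3×1 h = 3 h.
Per-interval ratio K = (70/95)^(1/3) = 0.9032; K_d = K^(24/1) = 0.087.

K_d ≈ 0.087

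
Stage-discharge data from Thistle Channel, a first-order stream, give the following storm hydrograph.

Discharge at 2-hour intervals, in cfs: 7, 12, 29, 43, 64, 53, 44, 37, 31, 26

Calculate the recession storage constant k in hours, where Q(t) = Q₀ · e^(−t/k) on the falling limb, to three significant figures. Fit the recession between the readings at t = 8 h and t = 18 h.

On the falling limb, Q drops from 64 to 26 cfs between t = 8 h and t = 18 h (Δt = 10 h).
k = −Δt / ln(Q₂/Q₁) = −10 / ln(26/64) = 11.1 h.

k ≈ 11.1 h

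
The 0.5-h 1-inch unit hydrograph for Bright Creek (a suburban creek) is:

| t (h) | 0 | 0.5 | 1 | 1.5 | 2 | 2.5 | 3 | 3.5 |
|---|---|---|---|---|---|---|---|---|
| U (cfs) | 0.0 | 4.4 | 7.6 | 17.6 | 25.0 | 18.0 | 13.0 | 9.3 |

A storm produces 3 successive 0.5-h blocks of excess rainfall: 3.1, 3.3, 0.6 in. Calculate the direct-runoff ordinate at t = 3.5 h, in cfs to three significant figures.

By discrete convolution, Q_j = Σ (P_i / 1 in) · U_{j−i}.
At t = 3.5 h (j=7): Q = (3.1/1)·9.3 + (3.3/1)·13.0 + (0.6/1)·18.0 = 82.5 cfs.

Q ≈ 82.5 cfs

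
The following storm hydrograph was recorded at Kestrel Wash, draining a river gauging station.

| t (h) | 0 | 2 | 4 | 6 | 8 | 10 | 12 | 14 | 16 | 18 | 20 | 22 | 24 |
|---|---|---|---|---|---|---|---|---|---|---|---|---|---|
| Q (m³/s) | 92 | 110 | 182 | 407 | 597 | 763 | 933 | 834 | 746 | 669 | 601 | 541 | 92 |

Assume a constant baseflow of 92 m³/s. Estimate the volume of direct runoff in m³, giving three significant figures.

V ≈ 3.87 × 10^7 m³

Direct-runoff ordinates (Q − Q_b): 0.0, 18.0, 90.0, 315.0, 505.0, 671.0, 841.0, 742.0, 654.0, 577.0, 509.0, 449.0, 0.0 m³/s.
ΣQ_DR = 5371 m³/s.
With Δt = 2 h = 7200 s, V = ΣQ_DR · Δt = 5371 × 7200 = 3.87 × 10^7 m³.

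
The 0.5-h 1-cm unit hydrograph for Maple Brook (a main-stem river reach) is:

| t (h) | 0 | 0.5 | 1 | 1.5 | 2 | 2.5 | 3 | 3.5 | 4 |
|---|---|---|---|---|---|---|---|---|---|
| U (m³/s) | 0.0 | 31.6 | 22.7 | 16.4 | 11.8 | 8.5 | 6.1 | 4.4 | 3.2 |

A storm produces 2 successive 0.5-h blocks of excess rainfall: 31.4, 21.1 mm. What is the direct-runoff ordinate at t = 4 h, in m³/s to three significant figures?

By discrete convolution, Q_j = Σ (P_i / 10 mm) · U_{j−i}.
At t = 4 h (j=8): Q = (31.4/10)·3.2 + (21.1/10)·4.4 = 19.3 m³/s.

Q ≈ 19.3 m³/s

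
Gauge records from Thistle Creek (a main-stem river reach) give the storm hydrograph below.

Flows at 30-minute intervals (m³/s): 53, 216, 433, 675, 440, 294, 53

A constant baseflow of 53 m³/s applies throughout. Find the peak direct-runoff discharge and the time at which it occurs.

Subtracting baseflow gives direct-runoff ordinates: 0.0, 163.0, 380.0, 622.0, 387.0, 241.0, 0.0 m³/s.
The maximum is 622.0 m³/s, occurring at the reading for t = 1.5 h.

Q_p = 622.0 m³/s at t = 1.5 h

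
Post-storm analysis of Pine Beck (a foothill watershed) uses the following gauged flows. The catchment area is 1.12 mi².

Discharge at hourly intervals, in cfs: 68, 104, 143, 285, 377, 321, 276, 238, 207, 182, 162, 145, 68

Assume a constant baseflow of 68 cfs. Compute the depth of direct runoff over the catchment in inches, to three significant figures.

Direct runoff: 0.0, 36.0, 75.0, 217.0, 309.0, 253.0, 208.0, 170.0, 139.0, 114.0, 94.0, 77.0, 0.0 cfs; ΣQ_DR = 1692 cfs.
V = ΣQ_DR · Δt = 1692 × 3600 s = 6.091 × 10^6 ft³.
Over A = 1.12 mi², depth = V / A = 2.34 in.

d ≈ 2.34 in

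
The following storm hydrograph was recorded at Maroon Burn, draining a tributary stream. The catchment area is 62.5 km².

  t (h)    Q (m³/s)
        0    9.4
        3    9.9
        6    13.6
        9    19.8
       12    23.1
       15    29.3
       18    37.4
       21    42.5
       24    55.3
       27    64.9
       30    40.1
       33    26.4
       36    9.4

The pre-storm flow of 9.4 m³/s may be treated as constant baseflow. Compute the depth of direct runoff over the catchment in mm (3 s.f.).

Direct runoff: 0.0, 0.5, 4.2, 10.4, 13.7, 19.9, 28.0, 33.1, 45.9, 55.5, 30.7, 17.0, 0.0 m³/s; ΣQ_DR = 258.9 m³/s.
V = ΣQ_DR · Δt = 258.9 × 10800 s = 2.796 × 10^6 m³.
Over A = 62.5 km², depth = V / A = 44.7 mm.

d ≈ 44.7 mm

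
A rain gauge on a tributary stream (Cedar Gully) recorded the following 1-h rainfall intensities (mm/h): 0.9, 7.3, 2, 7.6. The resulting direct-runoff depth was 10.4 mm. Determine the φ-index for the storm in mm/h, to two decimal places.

Only the 2 blocks with intensity above φ contribute runoff: 7.3, 7.6 mm/h.
Σ(I−φ)·Δt = d  ⇒  (7.3+7.6 − 2φ)·1 = 10.4
φ = (14.90 − 10.4/1) / 2 = 2.25 mm/h.

φ ≈ 2.25 mm/h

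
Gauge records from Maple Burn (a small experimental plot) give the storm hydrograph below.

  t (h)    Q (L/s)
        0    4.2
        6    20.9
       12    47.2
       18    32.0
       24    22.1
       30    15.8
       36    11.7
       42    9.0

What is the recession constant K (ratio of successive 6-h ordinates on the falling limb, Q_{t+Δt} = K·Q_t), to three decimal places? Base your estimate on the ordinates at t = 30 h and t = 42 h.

K ≈ 0.755

Using the recession-limb readings at t = 30 h and t = 42 h: Q falls from 15.8 to 9.0 L/s over 2 intervals.
K = (Q₂/Q₁)^(1/2) = (9.0/15.8)^(1/2) = 0.755.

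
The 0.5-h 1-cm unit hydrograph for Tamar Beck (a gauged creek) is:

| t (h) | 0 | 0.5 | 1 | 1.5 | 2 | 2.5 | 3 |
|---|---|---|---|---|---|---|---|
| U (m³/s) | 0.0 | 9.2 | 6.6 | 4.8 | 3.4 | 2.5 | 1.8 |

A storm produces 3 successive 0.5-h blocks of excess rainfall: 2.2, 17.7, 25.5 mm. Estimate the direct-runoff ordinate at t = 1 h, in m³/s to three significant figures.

Q ≈ 17.7 m³/s

By discrete convolution, Q_j = Σ (P_i / 10 mm) · U_{j−i}.
At t = 1 h (j=2): Q = (2.2/10)·6.6 + (17.7/10)·9.2 + (25.5/10)·0.0 = 17.7 m³/s.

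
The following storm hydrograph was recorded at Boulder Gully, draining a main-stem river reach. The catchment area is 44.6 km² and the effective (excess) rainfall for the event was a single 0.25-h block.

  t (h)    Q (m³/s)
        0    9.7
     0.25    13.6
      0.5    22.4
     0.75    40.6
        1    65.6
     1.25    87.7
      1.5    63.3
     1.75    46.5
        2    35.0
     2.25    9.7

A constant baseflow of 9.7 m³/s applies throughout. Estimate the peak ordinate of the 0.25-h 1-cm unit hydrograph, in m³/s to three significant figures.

Direct runoff: 0.0, 3.9, 12.7, 30.9, 55.9, 78.0, 53.6, 36.8, 25.3, 0.0 m³/s; ΣQ_DR = 297.1 m³/s, peak = 78.0 m³/s.
Runoff depth d = ΣQ_DR·Δt / A = 297.1 × 900 / (44.6 km²) = 5.995 mm.
The 1-cm UH is the DRH scaled by (10 mm)/d, so U_p = 78.0 × 10/5.995 = 130 m³/s.

U_p ≈ 130 m³/s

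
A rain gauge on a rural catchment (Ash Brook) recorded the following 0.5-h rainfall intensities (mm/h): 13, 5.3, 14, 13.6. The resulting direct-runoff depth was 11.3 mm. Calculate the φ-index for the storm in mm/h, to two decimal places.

Only the 3 blocks with intensity above φ contribute runoff: 13, 14, 13.6 mm/h.
Σ(I−φ)·Δt = d  ⇒  (13+14+13.6 − 3φ)·0.5 = 11.3
φ = (40.60 − 11.3/0.5) / 3 = 6.00 mm/h.

φ ≈ 6.00 mm/h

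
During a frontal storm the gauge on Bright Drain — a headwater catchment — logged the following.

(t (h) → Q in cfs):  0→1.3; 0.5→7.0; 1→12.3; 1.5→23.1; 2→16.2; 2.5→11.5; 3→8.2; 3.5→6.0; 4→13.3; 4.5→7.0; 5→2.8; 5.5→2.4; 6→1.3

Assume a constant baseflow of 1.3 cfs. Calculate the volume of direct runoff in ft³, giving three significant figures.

Direct-runoff ordinates (Q − Q_b): 0.0, 5.7, 11.0, 21.8, 14.9, 10.2, 6.9, 4.7, 12.0, 5.7, 1.5, 1.1, 0.0 cfs.
ΣQ_DR = 95.50 cfs.
With Δt = 0.5 h = 1800 s, V = ΣQ_DR · Δt = 95.50 × 1800 = 1.72 × 10^5 ft³.

V ≈ 1.72 × 10^5 ft³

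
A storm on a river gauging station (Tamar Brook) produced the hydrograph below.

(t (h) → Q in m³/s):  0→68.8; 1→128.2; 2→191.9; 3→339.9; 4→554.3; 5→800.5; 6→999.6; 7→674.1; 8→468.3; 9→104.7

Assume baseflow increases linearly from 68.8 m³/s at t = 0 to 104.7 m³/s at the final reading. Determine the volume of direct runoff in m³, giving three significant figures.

Direct-runoff ordinates (Q − Q_b): 0.00, 55.41, 115.12, 259.13, 469.54, 711.76, 906.87, 577.38, 367.59, 0.00 m³/s.
ΣQ_DR = 3463 m³/s.
With Δt = 1 h = 3600 s, V = ΣQ_DR · Δt = 3463 × 3600 = 1.25 × 10^7 m³.

V ≈ 1.25 × 10^7 m³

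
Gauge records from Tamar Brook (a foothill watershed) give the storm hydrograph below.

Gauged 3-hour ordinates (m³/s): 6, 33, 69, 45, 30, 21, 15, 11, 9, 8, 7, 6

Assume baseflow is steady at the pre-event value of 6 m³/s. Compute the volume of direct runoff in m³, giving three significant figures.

Direct-runoff ordinates (Q − Q_b): 0.0, 27.0, 63.0, 39.0, 24.0, 15.0, 9.0, 5.0, 3.0, 2.0, 1.0, 0.0 m³/s.
ΣQ_DR = 188.0 m³/s.
With Δt = 3 h = 10800 s, V = ΣQ_DR · Δt = 188.0 × 10800 = 2.03 × 10^6 m³.

V ≈ 2.03 × 10^6 m³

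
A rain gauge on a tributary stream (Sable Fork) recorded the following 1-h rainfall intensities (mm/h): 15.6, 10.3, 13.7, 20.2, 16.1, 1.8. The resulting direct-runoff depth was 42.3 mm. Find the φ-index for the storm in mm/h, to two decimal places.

φ ≈ 6.72 mm/h

Only the 5 blocks with intensity above φ contribute runoff: 15.6, 10.3, 13.7, 20.2, 16.1 mm/h.
Σ(I−φ)·Δt = d  ⇒  (15.6+10.3+13.7+20.2+16.1 − 5φ)·1 = 42.3
φ = (75.90 − 42.3/1) / 5 = 6.72 mm/h.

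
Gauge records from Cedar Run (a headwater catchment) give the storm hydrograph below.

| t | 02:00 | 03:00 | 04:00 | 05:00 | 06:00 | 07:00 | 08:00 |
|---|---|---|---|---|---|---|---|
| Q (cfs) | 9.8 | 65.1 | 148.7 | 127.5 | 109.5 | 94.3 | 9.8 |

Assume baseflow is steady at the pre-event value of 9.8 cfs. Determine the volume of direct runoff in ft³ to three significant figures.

Direct-runoff ordinates (Q − Q_b): 0.0, 55.3, 138.9, 117.7, 99.7, 84.5, 0.0 cfs.
ΣQ_DR = 496.1 cfs.
With Δt = 1 h = 3600 s, V = ΣQ_DR · Δt = 496.1 × 3600 = 1.79 × 10^6 ft³.

V ≈ 1.79 × 10^6 ft³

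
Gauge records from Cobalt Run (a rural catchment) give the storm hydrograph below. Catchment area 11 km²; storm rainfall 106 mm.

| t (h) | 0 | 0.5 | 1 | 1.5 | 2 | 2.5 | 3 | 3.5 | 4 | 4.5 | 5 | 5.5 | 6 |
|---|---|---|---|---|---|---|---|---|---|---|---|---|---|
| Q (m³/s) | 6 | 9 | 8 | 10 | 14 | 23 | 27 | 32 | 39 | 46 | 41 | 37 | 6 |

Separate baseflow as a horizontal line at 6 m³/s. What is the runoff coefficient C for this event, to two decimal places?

ΣQ_DR = 220.0 m³/s; V = ΣQ_DR·Δt = 3.960 × 10^5 m³.
Runoff depth d = V / A = 36.00 mm.
C = d / P = 36.00 / 106 = 0.34.

C ≈ 0.34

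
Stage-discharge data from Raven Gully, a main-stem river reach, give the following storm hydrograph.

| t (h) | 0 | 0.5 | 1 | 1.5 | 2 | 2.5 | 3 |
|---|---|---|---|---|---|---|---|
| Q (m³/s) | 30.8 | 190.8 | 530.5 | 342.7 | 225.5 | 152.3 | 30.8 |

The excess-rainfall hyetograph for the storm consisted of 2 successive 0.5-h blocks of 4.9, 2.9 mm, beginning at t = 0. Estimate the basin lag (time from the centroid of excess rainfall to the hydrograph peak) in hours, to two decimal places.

t_L ≈ 0.56 h

Centroid of excess rainfall: t_c = Σ P_i·t̄_i / ΣP_i = 0.4359 h (block centres at 0.25, 0.75 h).
Hydrograph peak occurs at t = 1 h, so basin lag t_L = 1 − 0.4359 = 0.56 h.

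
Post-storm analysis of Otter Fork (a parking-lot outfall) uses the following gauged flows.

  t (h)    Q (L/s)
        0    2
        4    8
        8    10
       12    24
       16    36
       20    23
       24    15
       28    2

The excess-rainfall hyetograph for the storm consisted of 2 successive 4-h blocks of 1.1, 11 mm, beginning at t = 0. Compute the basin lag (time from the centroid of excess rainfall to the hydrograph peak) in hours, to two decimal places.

t_L ≈ 10.36 h

Centroid of excess rainfall: t_c = Σ P_i·t̄_i / ΣP_i = 5.6364 h (block centres at 2, 6 h).
Hydrograph peak occurs at t = 16 h, so basin lag t_L = 16 − 5.6364 = 10.36 h.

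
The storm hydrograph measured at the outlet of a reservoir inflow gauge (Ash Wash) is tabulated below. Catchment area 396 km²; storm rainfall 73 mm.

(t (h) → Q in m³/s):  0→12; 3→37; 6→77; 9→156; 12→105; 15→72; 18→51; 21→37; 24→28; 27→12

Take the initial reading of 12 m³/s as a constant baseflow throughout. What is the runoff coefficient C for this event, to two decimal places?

C ≈ 0.17

ΣQ_DR = 467.0 m³/s; V = ΣQ_DR·Δt = 5.044 × 10^6 m³.
Runoff depth d = V / A = 12.74 mm.
C = d / P = 12.74 / 73 = 0.17.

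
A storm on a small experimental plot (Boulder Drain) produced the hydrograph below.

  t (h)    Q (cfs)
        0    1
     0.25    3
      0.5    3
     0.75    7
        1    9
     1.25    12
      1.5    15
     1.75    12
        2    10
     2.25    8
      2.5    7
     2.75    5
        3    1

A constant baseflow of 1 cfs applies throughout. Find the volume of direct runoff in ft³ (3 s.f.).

V ≈ 72000 ft³

Direct-runoff ordinates (Q − Q_b): 0.0, 2.0, 2.0, 6.0, 8.0, 11.0, 14.0, 11.0, 9.0, 7.0, 6.0, 4.0, 0.0 cfs.
ΣQ_DR = 80.00 cfs.
With Δt = 0.25 h = 900 s, V = ΣQ_DR · Δt = 80.00 × 900 = 72000 ft³.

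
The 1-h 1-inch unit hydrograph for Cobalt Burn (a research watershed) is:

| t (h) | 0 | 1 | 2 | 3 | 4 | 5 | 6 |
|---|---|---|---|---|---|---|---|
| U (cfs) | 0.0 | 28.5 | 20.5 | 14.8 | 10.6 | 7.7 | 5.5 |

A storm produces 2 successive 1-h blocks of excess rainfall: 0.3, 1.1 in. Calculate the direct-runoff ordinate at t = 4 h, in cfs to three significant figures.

Q ≈ 19.5 cfs

By discrete convolution, Q_j = Σ (P_i / 1 in) · U_{j−i}.
At t = 4 h (j=4): Q = (0.3/1)·10.6 + (1.1/1)·14.8 = 19.5 cfs.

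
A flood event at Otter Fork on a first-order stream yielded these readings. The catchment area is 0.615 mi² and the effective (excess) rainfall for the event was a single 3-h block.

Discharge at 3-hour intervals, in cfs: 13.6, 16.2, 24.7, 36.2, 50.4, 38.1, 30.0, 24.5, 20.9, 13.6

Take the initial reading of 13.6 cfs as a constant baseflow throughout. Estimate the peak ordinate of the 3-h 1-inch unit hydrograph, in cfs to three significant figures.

Direct runoff: 0.0, 2.6, 11.1, 22.6, 36.8, 24.5, 16.4, 10.9, 7.3, 0.0 cfs; ΣQ_DR = 132.2 cfs, peak = 36.8 cfs.
Runoff depth d = ΣQ_DR·Δt / A = 132.2 × 10800 / (0.615 mi²) = 0.9993 in.
The 1-inch UH is the DRH scaled by (1 in)/d, so U_p = 36.8 × 1/0.9993 = 36.8 cfs.

U_p ≈ 36.8 cfs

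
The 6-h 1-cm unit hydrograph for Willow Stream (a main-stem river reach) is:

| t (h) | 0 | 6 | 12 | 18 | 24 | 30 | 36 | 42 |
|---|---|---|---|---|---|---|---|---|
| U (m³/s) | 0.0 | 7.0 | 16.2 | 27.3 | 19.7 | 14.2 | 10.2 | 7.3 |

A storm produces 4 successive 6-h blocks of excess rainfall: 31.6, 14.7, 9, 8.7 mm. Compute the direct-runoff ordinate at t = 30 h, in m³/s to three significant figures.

By discrete convolution, Q_j = Σ (P_i / 10 mm) · U_{j−i}.
At t = 30 h (j=5): Q = (31.6/10)·14.2 + (14.7/10)·19.7 + (9/10)·27.3 + (8.7/10)·16.2 = 112 m³/s.

Q ≈ 112 m³/s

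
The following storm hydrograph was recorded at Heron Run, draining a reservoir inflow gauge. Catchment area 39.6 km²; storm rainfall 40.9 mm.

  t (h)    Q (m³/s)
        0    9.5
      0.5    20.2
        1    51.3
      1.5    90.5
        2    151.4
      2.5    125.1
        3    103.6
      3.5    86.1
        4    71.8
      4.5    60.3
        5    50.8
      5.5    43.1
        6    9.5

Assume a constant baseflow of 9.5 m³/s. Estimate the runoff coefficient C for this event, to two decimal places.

ΣQ_DR = 749.7 m³/s; V = ΣQ_DR·Δt = 1.349 × 10^6 m³.
Runoff depth d = V / A = 34.08 mm.
C = d / P = 34.08 / 40.9 = 0.83.

C ≈ 0.83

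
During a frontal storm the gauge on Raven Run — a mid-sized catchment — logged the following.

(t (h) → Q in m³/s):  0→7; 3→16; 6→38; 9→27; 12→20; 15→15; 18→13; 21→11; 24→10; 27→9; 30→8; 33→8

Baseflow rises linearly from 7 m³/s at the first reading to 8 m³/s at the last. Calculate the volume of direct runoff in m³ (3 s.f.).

Direct-runoff ordinates (Q − Q_b): 0.00, 8.91, 30.82, 19.73, 12.64, 7.55, 5.45, 3.36, 2.27, 1.18, 0.09, 0.00 m³/s.
ΣQ_DR = 92.00 m³/s.
With Δt = 3 h = 10800 s, V = ΣQ_DR · Δt = 92.00 × 10800 = 9.94 × 10^5 m³.

V ≈ 9.94 × 10^5 m³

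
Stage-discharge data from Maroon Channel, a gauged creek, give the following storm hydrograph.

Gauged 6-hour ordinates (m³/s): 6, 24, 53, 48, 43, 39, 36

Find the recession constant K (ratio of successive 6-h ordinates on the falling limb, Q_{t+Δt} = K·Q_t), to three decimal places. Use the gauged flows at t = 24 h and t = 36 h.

K ≈ 0.915

Using the recession-limb readings at t = 24 h and t = 36 h: Q falls from 43 to 36 m³/s over 2 intervals.
K = (Q₂/Q₁)^(1/2) = (36/43)^(1/2) = 0.915.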